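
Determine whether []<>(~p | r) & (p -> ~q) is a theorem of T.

No, not valid

Tableau for the negation ~([]<>(~p | r) & (p -> ~q)):
1. ~([]<>(~p | r) & (p -> ~q)), w0
2. ~(p -> ~q), w0
3. p, w0
4. q, w0
Accessibility: w0Rw0
The negation has an open branch (countermodel exists).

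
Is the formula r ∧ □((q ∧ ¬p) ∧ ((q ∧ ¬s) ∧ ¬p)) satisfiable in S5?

Yes, satisfiable

1. r ∧ □((q ∧ ¬p) ∧ ((q ∧ ¬s) ∧ ¬p)), 0
2. r, 0   [∧-rule on 1]
3. □((q ∧ ¬p) ∧ ((q ∧ ¬s) ∧ ¬p)), 0   [∧-rule on 1]
4. (q ∧ ¬p) ∧ ((q ∧ ¬s) ∧ ¬p), 0   [□-rule on 3 via 0R0]
5. q ∧ ¬p, 0   [∧-rule on 4]
6. (q ∧ ¬s) ∧ ¬p, 0   [∧-rule on 4]
7. q, 0   [∧-rule on 5]
8. ¬p, 0   [∧-rule on 5]
9. q ∧ ¬s, 0   [∧-rule on 6]
10. ¬s, 0   [∧-rule on 9]
Accessibility: 0R0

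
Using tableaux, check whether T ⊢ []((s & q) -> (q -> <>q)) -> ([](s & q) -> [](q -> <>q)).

Tableau for the negation ~([]((s & q) -> (q -> <>q)) -> ([](s & q) -> [](q -> <>q))):
1. ~([]((s & q) -> (q -> <>q)) -> ([](s & q) -> [](q -> <>q))), w0
2. []((s & q) -> (q -> <>q)), w0
3. ~([](s & q) -> [](q -> <>q)), w0
4. [](s & q), w0
5. ~[](q -> <>q), w0
6. (s & q) -> (q -> <>q), w0
7. s & q, w0
8. s, w0
9. q, w0
10. q -> <>q, w0
11. <>q, w0
12. ~(q -> <>q), w1
13. q, w1
14. ~<>q, w1
15. (s & q) -> (q -> <>q), w1
16. s & q, w1
17. s, w1
18. ~q, w1
Accessibility: w0Rw0, w0Rw1, w1Rw1
Branch closes: q and ~q both at w1.
Every branch of the negation's tableau closes; the branch above is one of them.

Yes, valid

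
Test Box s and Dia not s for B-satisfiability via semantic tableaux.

Unsatisfiable

1. Box s and Dia not s, w0
2. Box s, w0
3. Dia not s, w0
4. s, w0
5. not s, w1
6. s, w1
Accessibility: w0Rw0, w0Rw1, w1Rw0, w1Rw1
Branch closes: s and not s both at w1.
All branches of the tableau close; one closing branch shown above.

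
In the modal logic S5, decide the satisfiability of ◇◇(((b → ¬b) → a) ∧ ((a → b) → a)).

1. ◇◇(((b → ¬b) → a) ∧ ((a → b) → a)), u
2. ◇(((b → ¬b) → a) ∧ ((a → b) → a)), v
3. ((b → ¬b) → a) ∧ ((a → b) → a), w
4. (b → ¬b) → a, w
5. (a → b) → a, w
6. a, w
Accessibility: uRu, uRv, uRw, vRu, vRv, vRw, wRu, wRv, wRw

Yes, satisfiable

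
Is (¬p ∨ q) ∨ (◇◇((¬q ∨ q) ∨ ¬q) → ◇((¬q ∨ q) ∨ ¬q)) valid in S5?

Tableau for the negation ¬((¬p ∨ q) ∨ (◇◇((¬q ∨ q) ∨ ¬q) → ◇((¬q ∨ q) ∨ ¬q))):
1. ¬((¬p ∨ q) ∨ (◇◇((¬q ∨ q) ∨ ¬q) → ◇((¬q ∨ q) ∨ ¬q))), u
2. ¬(¬p ∨ q), u
3. ¬(◇◇((¬q ∨ q) ∨ ¬q) → ◇((¬q ∨ q) ∨ ¬q)), u
4. p, u
5. ¬q, u
6. ◇◇((¬q ∨ q) ∨ ¬q), u
7. ¬◇((¬q ∨ q) ∨ ¬q), u
8. ¬((¬q ∨ q) ∨ ¬q), u
9. ¬(¬q ∨ q), u
10. q, u
Accessibility: uRu
Branch closes: q and ¬q both at u.
All branches of the negation close; one closing branch shown above.

Valid in S5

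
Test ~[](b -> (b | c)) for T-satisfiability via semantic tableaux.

No, unsatisfiable

1. ~[](b -> (b | c)), 0
2. ~(b -> (b | c)), 1
3. b, 1
4. ~(b | c), 1
5. ~b, 1
6. ~c, 1
Accessibility: 0R0, 0R1, 1R1
Branch closes: b and ~b both at 1.
Every branch closes; the branch above is one of them.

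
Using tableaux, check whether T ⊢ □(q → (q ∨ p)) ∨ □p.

Valid

Tableau for the negation ¬(□(q → (q ∨ p)) ∨ □p):
1. ¬(□(q → (q ∨ p)) ∨ □p), 0
2. ¬□(q → (q ∨ p)), 0
3. ¬□p, 0
4. ¬(q → (q ∨ p)), 1
5. q, 1
6. ¬(q ∨ p), 1
7. ¬q, 1
8. ¬p, 1
Accessibility: 0R0, 0R1, 1R1
Branch closes: q and ¬q both at 1.
All branches of the negation close; one closing branch shown above.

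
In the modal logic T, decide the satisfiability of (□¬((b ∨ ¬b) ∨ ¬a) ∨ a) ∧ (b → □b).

Yes, satisfiable

1. (□¬((b ∨ ¬b) ∨ ¬a) ∨ a) ∧ (b → □b), w0
2. □¬((b ∨ ¬b) ∨ ¬a) ∨ a, w0   [∧-rule on 1]
3. b → □b, w0   [∧-rule on 1]
4. a, w0   [∨-rule on 2 (branches; this branch)]
5. □b, w0   [→-rule on 3 (branches; this branch)]
6. b, w0   [□-rule on 5 via w0Rw0]
Accessibility: w0Rw0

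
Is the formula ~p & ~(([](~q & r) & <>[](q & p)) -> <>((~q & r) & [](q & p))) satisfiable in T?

1. ~p & ~(([](~q & r) & <>[](q & p)) -> <>((~q & r) & [](q & p))), 0
2. ~p, 0
3. ~(([](~q & r) & <>[](q & p)) -> <>((~q & r) & [](q & p))), 0
4. [](~q & r) & <>[](q & p), 0
5. ~<>((~q & r) & [](q & p)), 0
6. [](~q & r), 0
7. <>[](q & p), 0
8. ~((~q & r) & [](q & p)), 0
9. ~q & r, 0
10. ~q, 0
11. r, 0
12. ~[](q & p), 0
13. [](q & p), 1
14. ~((~q & r) & [](q & p)), 1
15. ~q & r, 1
16. ~q, 1
17. r, 1
18. q & p, 1
19. q, 1
20. p, 1
Accessibility: 0R0, 0R1, 1R1
Branch closes: q and ~q both at 1.
All branches of the tableau close; one closing branch shown above.

Unsatisfiable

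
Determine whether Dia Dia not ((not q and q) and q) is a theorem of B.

Tableau for the negation not Dia Dia not ((not q and q) and q):
1. not Dia Dia not ((not q and q) and q), w0
2. not Dia not ((not q and q) and q), w0   [neg-Dia-rule on 1 via w0Rw0]
3. (not q and q) and q, w0   [neg-Dia-rule on 2 via w0Rw0]
4. not q and q, w0   [and-rule on 3]
5. q, w0   [and-rule on 3]
6. not q, w0   [and-rule on 4]
Accessibility: w0Rw0
Branch closes: q and not q both at w0.
All branches of the negation close; one closing branch shown above.

Yes, valid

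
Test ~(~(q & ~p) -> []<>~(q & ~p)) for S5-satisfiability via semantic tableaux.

Unsatisfiable (every branch closes)

1. ~(~(q & ~p) -> []<>~(q & ~p)), 0
2. ~(q & ~p), 0
3. ~[]<>~(q & ~p), 0
4. p, 0
5. ~<>~(q & ~p), 1
6. q & ~p, 0
7. q, 0
8. ~p, 0
Accessibility: 0R0, 0R1, 1R0, 1R1
Branch closes: p and ~p both at 0.
Every branch closes; the branch above is one of them.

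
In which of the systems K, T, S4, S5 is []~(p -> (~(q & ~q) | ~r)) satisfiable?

K-tableau for the formula:
1. []~(p -> (~(q & ~q) | ~r)), 0
Complete open branch: satisfiable in K.
T-tableau for the formula:
1. []~(p -> (~(q & ~q) | ~r)), 0
2. ~(p -> (~(q & ~q) | ~r)), 0
3. p, 0
4. ~(~(q & ~q) | ~r), 0
5. q & ~q, 0
6. r, 0
7. q, 0
8. ~q, 0
Accessibility: 0R0
Branch closes: q and ~q both at 0.
Every branch closes (one shown): unsatisfiable in T, hence also in S4, S5 (every S4/S5-frame is a T-frame).

K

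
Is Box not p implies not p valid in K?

Invalid (countermodel exists)

Tableau for the negation not (Box not p implies not p):
1. not (Box not p implies not p), u
2. Box not p, u
3. p, u
The negation has an open branch (countermodel exists).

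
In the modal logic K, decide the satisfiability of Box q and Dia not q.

1. Box q and Dia not q, w0
2. Box q, w0   [and-rule on 1]
3. Dia not q, w0   [and-rule on 1]
4. not q, w1   [Dia-rule on 3: fresh world w1, w0Rw1]
5. q, w1   [Box-rule on 2 via w0Rw1]
Accessibility: w0Rw1
Branch closes: q and not q both at w1.
Every branch closes; the branch above is one of them.

Unsatisfiable (every branch closes)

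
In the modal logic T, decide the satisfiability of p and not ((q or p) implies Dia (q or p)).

No, unsatisfiable

1. p and not ((q or p) implies Dia (q or p)), w0
2. p, w0   [and-rule on 1]
3. not ((q or p) implies Dia (q or p)), w0   [and-rule on 1]
4. q or p, w0   [neg-implies-rule on 3]
5. not Dia (q or p), w0   [neg-implies-rule on 3]
6. not (q or p), w0   [neg-Dia-rule on 5 via w0Rw0]
7. not q, w0   [neg-or-rule on 6]
8. not p, w0   [neg-or-rule on 6]
Accessibility: w0Rw0
Branch closes: p and not p both at w0.
Every branch closes; the branch above is one of them.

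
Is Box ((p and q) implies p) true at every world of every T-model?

Valid

Tableau for the negation not Box ((p and q) implies p):
1. not Box ((p and q) implies p), 0
2. not ((p and q) implies p), 1
3. p and q, 1
4. not p, 1
5. p, 1
6. q, 1
Accessibility: 0R0, 0R1, 1R1
Branch closes: p and not p both at 1.
All branches of the negation close; one closing branch shown above.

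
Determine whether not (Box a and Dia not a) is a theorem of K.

Tableau for the negation Box a and Dia not a:
1. Box a and Dia not a, u
2. Box a, u
3. Dia not a, u
4. not a, v
5. a, v
Accessibility: uRv
Branch closes: a and not a both at v.
Every branch of the negation's tableau closes; the branch above is one of them.

Valid in K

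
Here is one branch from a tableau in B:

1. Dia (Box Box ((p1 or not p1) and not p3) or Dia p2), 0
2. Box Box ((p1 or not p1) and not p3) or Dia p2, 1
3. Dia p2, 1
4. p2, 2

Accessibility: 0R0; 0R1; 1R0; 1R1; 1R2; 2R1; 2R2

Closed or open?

No, open

No world carries both an atom and its negation.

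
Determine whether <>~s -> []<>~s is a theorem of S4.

Tableau for the negation ~(<>~s -> []<>~s):
1. ~(<>~s -> []<>~s), w0
2. <>~s, w0
3. ~[]<>~s, w0
4. ~s, w1
5. ~<>~s, w2
6. s, w2
Accessibility: w0Rw0, w0Rw1, w0Rw2, w1Rw1, w2Rw2
The negation has an open branch (countermodel exists).

No, not valid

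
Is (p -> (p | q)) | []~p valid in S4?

Tableau for the negation ~((p -> (p | q)) | []~p):
1. ~((p -> (p | q)) | []~p), 0
2. ~(p -> (p | q)), 0
3. ~[]~p, 0
4. p, 0
5. ~(p | q), 0
6. ~p, 0
7. ~q, 0
Accessibility: 0R0
Branch closes: p and ~p both at 0.
Every branch of the negation's tableau closes; the branch above is one of them.

Valid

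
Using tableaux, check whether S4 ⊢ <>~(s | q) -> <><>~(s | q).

Tableau for the negation ~(<>~(s | q) -> <><>~(s | q)):
1. ~(<>~(s | q) -> <><>~(s | q)), u
2. <>~(s | q), u
3. ~<><>~(s | q), u
4. ~<>~(s | q), u
5. s | q, u
6. q, u
7. ~(s | q), v
8. ~s, v
9. ~q, v
10. ~<>~(s | q), v
11. s | q, v
12. q, v
Accessibility: uRu, uRv, vRv
Branch closes: q and ~q both at v.
Every branch of the negation's tableau closes; the branch above is one of them.

Yes, valid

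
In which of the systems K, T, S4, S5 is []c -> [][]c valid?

S4, S5

T-tableau for the negation ~([]c -> [][]c):
1. ~([]c -> [][]c), w0
2. []c, w0
3. ~[][]c, w0
4. c, w0
5. ~[]c, w1
6. c, w1
7. ~c, w2
Accessibility: w0Rw0, w0Rw1, w1Rw1, w1Rw2, w2Rw2
Complete open branch: countermodel on a T-frame, so not valid in T, nor in K (the same frame is also a K-frame).
S4-tableau for the negation ~([]c -> [][]c):
1. ~([]c -> [][]c), w0
2. []c, w0
3. ~[][]c, w0
4. c, w0
5. ~[]c, w1
6. c, w1
7. ~c, w2
8. c, w2
Accessibility: w0Rw0, w0Rw1, w0Rw2, w1Rw1, w1Rw2, w2Rw2
Branch closes: c and ~c both at w2.
Every branch closes (one shown): valid in S4, hence also in S5 (every theorem of S4 is a theorem of S5).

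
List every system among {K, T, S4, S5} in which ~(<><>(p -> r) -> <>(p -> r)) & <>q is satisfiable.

K, T

T-tableau for the formula:
1. ~(<><>(p -> r) -> <>(p -> r)) & <>q, w0
2. ~(<><>(p -> r) -> <>(p -> r)), w0
3. <>q, w0
4. <><>(p -> r), w0
5. ~<>(p -> r), w0
6. ~(p -> r), w0
7. p, w0
8. ~r, w0
9. q, w1
10. ~(p -> r), w1
11. p, w1
12. ~r, w1
13. <>(p -> r), w2
14. ~(p -> r), w2
15. p, w2
16. ~r, w2
17. p -> r, w3
18. r, w3
Accessibility: w0Rw0, w0Rw1, w0Rw2, w1Rw1, w2Rw2, w2Rw3, w3Rw3
Complete open branch: satisfiable in T, hence also in K (this T-model is also a K-model).
S4-tableau for the formula:
1. ~(<><>(p -> r) -> <>(p -> r)) & <>q, w0
2. ~(<><>(p -> r) -> <>(p -> r)), w0
3. <>q, w0
4. <><>(p -> r), w0
5. ~<>(p -> r), w0
6. ~(p -> r), w0
7. p, w0
8. ~r, w0
9. q, w1
10. ~(p -> r), w1
11. p, w1
12. ~r, w1
13. <>(p -> r), w2
14. ~(p -> r), w2
15. p, w2
16. ~r, w2
17. p -> r, w3
18. ~(p -> r), w3
19. p, w3
20. ~r, w3
21. r, w3
Accessibility: w0Rw0, w0Rw1, w0Rw2, w0Rw3, w1Rw1, w2Rw2, w2Rw3, w3Rw3
Branch closes: r and ~r both at w3.
Every branch closes (one shown): unsatisfiable in S4, hence also in S5 (every S5-frame is an S4-frame).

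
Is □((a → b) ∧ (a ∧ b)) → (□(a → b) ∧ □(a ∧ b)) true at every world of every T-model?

Yes, valid

Tableau for the negation ¬(□((a → b) ∧ (a ∧ b)) → (□(a → b) ∧ □(a ∧ b))):
1. ¬(□((a → b) ∧ (a ∧ b)) → (□(a → b) ∧ □(a ∧ b))), 0
2. □((a → b) ∧ (a ∧ b)), 0
3. ¬(□(a → b) ∧ □(a ∧ b)), 0
4. (a → b) ∧ (a ∧ b), 0
5. a → b, 0
6. a ∧ b, 0
7. a, 0
8. b, 0
9. ¬□(a ∧ b), 0
10. ¬(a ∧ b), 1
11. (a → b) ∧ (a ∧ b), 1
12. a → b, 1
13. a ∧ b, 1
14. a, 1
15. b, 1
16. ¬b, 1
Accessibility: 0R0, 0R1, 1R1
Branch closes: b and ¬b both at 1.
All branches of the negation close; one closing branch shown above.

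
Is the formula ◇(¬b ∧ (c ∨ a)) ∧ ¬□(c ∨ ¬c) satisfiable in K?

1. ◇(¬b ∧ (c ∨ a)) ∧ ¬□(c ∨ ¬c), 0
2. ◇(¬b ∧ (c ∨ a)), 0
3. ¬□(c ∨ ¬c), 0
4. ¬b ∧ (c ∨ a), 1
5. ¬b, 1
6. c ∨ a, 1
7. a, 1
8. ¬(c ∨ ¬c), 2
9. ¬c, 2
10. c, 2
Accessibility: 0R1, 0R2
Branch closes: c and ¬c both at 2.
(One branch shown.) All branches close.

No, unsatisfiable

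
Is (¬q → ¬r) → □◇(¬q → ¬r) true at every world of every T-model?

Tableau for the negation ¬((¬q → ¬r) → □◇(¬q → ¬r)):
1. ¬((¬q → ¬r) → □◇(¬q → ¬r)), 0
2. ¬q → ¬r, 0
3. ¬□◇(¬q → ¬r), 0
4. ¬r, 0
5. ¬◇(¬q → ¬r), 1
6. ¬(¬q → ¬r), 1
7. ¬q, 1
8. r, 1
Accessibility: 0R0, 0R1, 1R1
The negation has an open branch (countermodel exists).

Not valid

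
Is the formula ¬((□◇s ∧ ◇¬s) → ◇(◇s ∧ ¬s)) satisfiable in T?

1. ¬((□◇s ∧ ◇¬s) → ◇(◇s ∧ ¬s)), w0
2. □◇s ∧ ◇¬s, w0
3. ¬◇(◇s ∧ ¬s), w0
4. □◇s, w0
5. ◇¬s, w0
6. ¬(◇s ∧ ¬s), w0
7. ◇s, w0
8. s, w0
9. ¬s, w1
10. ¬(◇s ∧ ¬s), w1
11. ◇s, w1
12. ¬◇s, w1
13. s, w2
14. ¬(◇s ∧ ¬s), w2
15. ◇s, w2
16. s, w3
17. ¬s, w3
Accessibility: w0Rw0, w0Rw1, w0Rw2, w1Rw1, w1Rw3, w2Rw2, w3Rw3
Branch closes: s and ¬s both at w3.
Every branch closes; the branch above is one of them.

Unsatisfiable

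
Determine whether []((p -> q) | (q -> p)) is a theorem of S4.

Tableau for the negation ~[]((p -> q) | (q -> p)):
1. ~[]((p -> q) | (q -> p)), w0
2. ~((p -> q) | (q -> p)), w1   [~[]-rule on 1: fresh world w1, w0Rw1]
3. ~(p -> q), w1   [~|-rule on 2]
4. ~(q -> p), w1   [~|-rule on 2]
5. p, w1   [~->-rule on 3]
6. ~q, w1   [~->-rule on 3]
7. q, w1   [~->-rule on 4]
8. ~p, w1   [~->-rule on 4]
Accessibility: w0Rw0, w0Rw1, w1Rw1
Branch closes: q and ~q both at w1.
Every branch of the negation's tableau closes; the branch above is one of them.

Valid in S4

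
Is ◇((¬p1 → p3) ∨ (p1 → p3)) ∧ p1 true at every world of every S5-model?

Tableau for the negation ¬(◇((¬p1 → p3) ∨ (p1 → p3)) ∧ p1):
1. ¬(◇((¬p1 → p3) ∨ (p1 → p3)) ∧ p1), w0
2. ¬p1, w0
Accessibility: w0Rw0
The negation has an open branch (countermodel exists).

Not valid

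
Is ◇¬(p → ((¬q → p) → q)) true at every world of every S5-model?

Tableau for the negation ¬◇¬(p → ((¬q → p) → q)):
1. ¬◇¬(p → ((¬q → p) → q)), 0
2. p → ((¬q → p) → q), 0
3. (¬q → p) → q, 0
4. q, 0
Accessibility: 0R0
The negation has an open branch (countermodel exists).

Invalid (countermodel exists)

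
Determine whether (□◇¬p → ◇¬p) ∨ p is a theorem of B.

Tableau for the negation ¬((□◇¬p → ◇¬p) ∨ p):
1. ¬((□◇¬p → ◇¬p) ∨ p), u
2. ¬(□◇¬p → ◇¬p), u
3. ¬p, u
4. □◇¬p, u
5. ¬◇¬p, u
6. ◇¬p, u
7. p, u
Accessibility: uRu
Branch closes: p and ¬p both at u.
Every branch of the negation's tableau closes; the branch above is one of them.

Yes, valid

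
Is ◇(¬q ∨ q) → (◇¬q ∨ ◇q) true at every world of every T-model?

Tableau for the negation ¬(◇(¬q ∨ q) → (◇¬q ∨ ◇q)):
1. ¬(◇(¬q ∨ q) → (◇¬q ∨ ◇q)), 0
2. ◇(¬q ∨ q), 0   [¬→-rule on 1]
3. ¬(◇¬q ∨ ◇q), 0   [¬→-rule on 1]
4. ¬◇¬q, 0   [¬∨-rule on 3]
5. ¬◇q, 0   [¬∨-rule on 3]
6. q, 0   [¬◇-rule on 4 via 0R0]
7. ¬q, 0   [¬◇-rule on 5 via 0R0]
Accessibility: 0R0
Branch closes: q and ¬q both at 0.
All branches of the negation close; one closing branch shown above.

Valid in T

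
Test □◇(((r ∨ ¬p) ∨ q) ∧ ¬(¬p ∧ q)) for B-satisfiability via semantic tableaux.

1. □◇(((r ∨ ¬p) ∨ q) ∧ ¬(¬p ∧ q)), 0
2. ◇(((r ∨ ¬p) ∨ q) ∧ ¬(¬p ∧ q)), 0   [□-rule on 1 via 0R0]
3. ((r ∨ ¬p) ∨ q) ∧ ¬(¬p ∧ q), 1   [◇-rule on 2: fresh world 1, 0R1]
4. (r ∨ ¬p) ∨ q, 1   [∧-rule on 3]
5. ¬(¬p ∧ q), 1   [∧-rule on 3]
6. ◇(((r ∨ ¬p) ∨ q) ∧ ¬(¬p ∧ q)), 1   [□-rule on 1 via 0R1]
7. q, 1   [∨-rule on 4 (branches; this branch)]
8. p, 1   [¬∧-rule on 5 (branches; this branch)]
9. ((r ∨ ¬p) ∨ q) ∧ ¬(¬p ∧ q), 2   [◇-rule on 6: fresh world 2, 1R2]
10. (r ∨ ¬p) ∨ q, 2   [∧-rule on 9]
11. ¬(¬p ∧ q), 2   [∧-rule on 9]
12. q, 2   [∨-rule on 10 (branches; this branch)]
13. p, 2   [¬∧-rule on 11 (branches; this branch)]
Accessibility: 0R0, 0R1, 1R0, 1R1, 1R2, 2R1, 2R2

Satisfiable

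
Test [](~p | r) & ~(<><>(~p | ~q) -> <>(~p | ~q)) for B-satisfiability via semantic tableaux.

Satisfiable (open branch found)

1. [](~p | r) & ~(<><>(~p | ~q) -> <>(~p | ~q)), 0
2. [](~p | r), 0
3. ~(<><>(~p | ~q) -> <>(~p | ~q)), 0
4. <><>(~p | ~q), 0
5. ~<>(~p | ~q), 0
6. ~p | r, 0
7. ~(~p | ~q), 0
8. p, 0
9. q, 0
10. r, 0
11. <>(~p | ~q), 1
12. ~p | r, 1
13. ~(~p | ~q), 1
14. p, 1
15. q, 1
16. r, 1
17. ~p | ~q, 2
18. ~q, 2
Accessibility: 0R0, 0R1, 1R0, 1R1, 1R2, 2R1, 2R2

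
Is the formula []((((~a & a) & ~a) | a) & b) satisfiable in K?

1. []((((~a & a) & ~a) | a) & b), w0

Satisfiable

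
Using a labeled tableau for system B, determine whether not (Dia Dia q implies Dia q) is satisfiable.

1. not (Dia Dia q implies Dia q), w0
2. Dia Dia q, w0
3. not Dia q, w0
4. not q, w0
5. Dia q, w1
6. not q, w1
7. q, w2
Accessibility: w0Rw0, w0Rw1, w1Rw0, w1Rw1, w1Rw2, w2Rw1, w2Rw2

Satisfiable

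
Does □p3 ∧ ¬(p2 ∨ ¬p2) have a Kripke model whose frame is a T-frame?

No, unsatisfiable

1. □p3 ∧ ¬(p2 ∨ ¬p2), w0
2. □p3, w0
3. ¬(p2 ∨ ¬p2), w0
4. ¬p2, w0
5. p2, w0
Accessibility: w0Rw0
Branch closes: p2 and ¬p2 both at w0.
Every branch closes; the branch above is one of them.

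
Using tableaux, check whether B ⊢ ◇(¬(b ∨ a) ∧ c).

Tableau for the negation ¬◇(¬(b ∨ a) ∧ c):
1. ¬◇(¬(b ∨ a) ∧ c), w0
2. ¬(¬(b ∨ a) ∧ c), w0
3. ¬c, w0
Accessibility: w0Rw0
The negation has an open branch (countermodel exists).

No, not valid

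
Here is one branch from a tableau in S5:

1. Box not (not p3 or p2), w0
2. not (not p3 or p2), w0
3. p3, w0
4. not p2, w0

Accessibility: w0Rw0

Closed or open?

Not closed

No world carries both an atom and its negation.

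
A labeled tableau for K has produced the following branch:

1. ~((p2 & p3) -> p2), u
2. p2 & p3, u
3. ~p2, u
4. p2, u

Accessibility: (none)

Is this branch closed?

Closed

Both p2 and ~p2 appear at u.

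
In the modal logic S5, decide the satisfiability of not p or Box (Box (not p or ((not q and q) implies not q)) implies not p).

1. not p or Box (Box (not p or ((not q and q) implies not q)) implies not p), w0
2. Box (Box (not p or ((not q and q) implies not q)) implies not p), w0
3. Box (not p or ((not q and q) implies not q)) implies not p, w0
4. not p, w0
Accessibility: w0Rw0

Satisfiable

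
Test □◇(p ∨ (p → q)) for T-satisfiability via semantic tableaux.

1. □◇(p ∨ (p → q)), u
2. ◇(p ∨ (p → q)), u
3. p ∨ (p → q), v
4. ◇(p ∨ (p → q)), v
5. p → q, v
6. q, v
7. p ∨ (p → q), w
8. p → q, w
9. q, w
Accessibility: uRu, uRv, vRv, vRw, wRw

Satisfiable (open branch found)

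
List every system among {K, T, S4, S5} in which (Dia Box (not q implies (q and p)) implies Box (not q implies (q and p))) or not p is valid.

S5-tableau for the negation not ((Dia Box (not q implies (q and p)) implies Box (not q implies (q and p))) or not p):
1. not ((Dia Box (not q implies (q and p)) implies Box (not q implies (q and p))) or not p), 0
2. not (Dia Box (not q implies (q and p)) implies Box (not q implies (q and p))), 0   [neg-or-rule on 1]
3. p, 0   [neg-or-rule on 1]
4. Dia Box (not q implies (q and p)), 0   [neg-implies-rule on 2]
5. not Box (not q implies (q and p)), 0   [neg-implies-rule on 2]
6. Box (not q implies (q and p)), 1   [Dia-rule on 4: fresh world 1, 0R1]
7. not q implies (q and p), 0   [Box-rule on 6 via 1R0]
8. not q implies (q and p), 1   [Box-rule on 6 via 1R1]
9. q and p, 0   [implies-rule on 7 (branches; this branch)]
10. q, 0   [and-rule on 9]
11. q and p, 1   [implies-rule on 8 (branches; this branch)]
12. q, 1   [and-rule on 11]
13. p, 1   [and-rule on 11]
14. not (not q implies (q and p)), 2   [neg-Box-rule on 5: fresh world 2, 0R2]
15. not q, 2   [neg-implies-rule on 14]
16. not (q and p), 2   [neg-implies-rule on 14]
17. not q implies (q and p), 2   [Box-rule on 6 via 1R2]
18. not p, 2   [neg-and-rule on 16 (branches; this branch)]
19. q and p, 2   [implies-rule on 17 (branches; this branch)]
20. q, 2   [and-rule on 19]
21. p, 2   [and-rule on 19]
Accessibility: 0R0, 0R1, 0R2, 1R0, 1R1, 1R2, 2R0, 2R1, 2R2
Branch closes: q and not q both at 2.
Every branch closes (one shown): valid in S5.
S4-tableau for the negation not ((Dia Box (not q implies (q and p)) implies Box (not q implies (q and p))) or not p):
1. not ((Dia Box (not q implies (q and p)) implies Box (not q implies (q and p))) or not p), 0
2. not (Dia Box (not q implies (q and p)) implies Box (not q implies (q and p))), 0   [neg-or-rule on 1]
3. p, 0   [neg-or-rule on 1]
4. Dia Box (not q implies (q and p)), 0   [neg-implies-rule on 2]
5. not Box (not q implies (q and p)), 0   [neg-implies-rule on 2]
6. Box (not q implies (q and p)), 1   [Dia-rule on 4: fresh world 1, 0R1]
7. not q implies (q and p), 1   [Box-rule on 6 via 1R1]
8. q and p, 1   [implies-rule on 7 (branches; this branch)]
9. q, 1   [and-rule on 8]
10. p, 1   [and-rule on 8]
11. not (not q implies (q and p)), 2   [neg-Box-rule on 5: fresh world 2, 0R2]
12. not q, 2   [neg-implies-rule on 11]
13. not (q and p), 2   [neg-implies-rule on 11]
14. not p, 2   [neg-and-rule on 13 (branches; this branch)]
Accessibility: 0R0, 0R1, 0R2, 1R1, 2R2
Complete open branch: countermodel on an S4-frame, so not valid in S4, nor in K, T (the same frame is also a K-frame and a T-frame).

S5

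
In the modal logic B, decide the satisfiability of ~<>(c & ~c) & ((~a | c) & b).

Yes, satisfiable

1. ~<>(c & ~c) & ((~a | c) & b), u
2. ~<>(c & ~c), u   [&-rule on 1]
3. (~a | c) & b, u   [&-rule on 1]
4. ~a | c, u   [&-rule on 3]
5. b, u   [&-rule on 3]
6. ~(c & ~c), u   [~<>-rule on 2 via uRu]
7. c, u   [|-rule on 4 (branches; this branch)]
Accessibility: uRu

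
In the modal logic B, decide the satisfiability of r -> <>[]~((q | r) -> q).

1. r -> <>[]~((q | r) -> q), w0
2. <>[]~((q | r) -> q), w0
3. []~((q | r) -> q), w1
4. ~((q | r) -> q), w0
5. q | r, w0
6. ~q, w0
7. ~((q | r) -> q), w1
8. q | r, w1
9. ~q, w1
10. r, w0
11. r, w1
Accessibility: w0Rw0, w0Rw1, w1Rw0, w1Rw1

Satisfiable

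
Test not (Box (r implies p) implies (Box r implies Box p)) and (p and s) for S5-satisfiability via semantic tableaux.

No, unsatisfiable

1. not (Box (r implies p) implies (Box r implies Box p)) and (p and s), w0
2. not (Box (r implies p) implies (Box r implies Box p)), w0   [and-rule on 1]
3. p and s, w0   [and-rule on 1]
4. Box (r implies p), w0   [neg-implies-rule on 2]
5. not (Box r implies Box p), w0   [neg-implies-rule on 2]
6. p, w0   [and-rule on 3]
7. s, w0   [and-rule on 3]
8. Box r, w0   [neg-implies-rule on 5]
9. not Box p, w0   [neg-implies-rule on 5]
10. r implies p, w0   [Box-rule on 4 via w0Rw0]
11. r, w0   [Box-rule on 8 via w0Rw0]
12. not p, w1   [neg-Box-rule on 9: fresh world w1, w0Rw1]
13. r implies p, w1   [Box-rule on 4 via w0Rw1]
14. r, w1   [Box-rule on 8 via w0Rw1]
15. p, w1   [implies-rule on 13 (branches; this branch)]
Accessibility: w0Rw0, w0Rw1, w1Rw0, w1Rw1
Branch closes: p and not p both at w1.
Every branch closes; the branch above is one of them.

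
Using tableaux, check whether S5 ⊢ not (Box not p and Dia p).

Valid in S5

Tableau for the negation Box not p and Dia p:
1. Box not p and Dia p, 0
2. Box not p, 0
3. Dia p, 0
4. not p, 0
5. p, 1
6. not p, 1
Accessibility: 0R0, 0R1, 1R0, 1R1
Branch closes: p and not p both at 1.
Every branch of the negation's tableau closes; the branch above is one of them.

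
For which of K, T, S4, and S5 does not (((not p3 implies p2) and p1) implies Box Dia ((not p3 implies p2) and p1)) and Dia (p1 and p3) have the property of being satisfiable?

S4-tableau for the formula:
1. not (((not p3 implies p2) and p1) implies Box Dia ((not p3 implies p2) and p1)) and Dia (p1 and p3), w0
2. not (((not p3 implies p2) and p1) implies Box Dia ((not p3 implies p2) and p1)), w0
3. Dia (p1 and p3), w0
4. (not p3 implies p2) and p1, w0
5. not Box Dia ((not p3 implies p2) and p1), w0
6. not p3 implies p2, w0
7. p1, w0
8. p2, w0
9. p1 and p3, w1
10. p1, w1
11. p3, w1
12. not Dia ((not p3 implies p2) and p1), w2
13. not ((not p3 implies p2) and p1), w2
14. not p1, w2
Accessibility: w0Rw0, w0Rw1, w0Rw2, w1Rw1, w2Rw2
Complete open branch: satisfiable in S4, hence also in K, T (this S4-model is also a K-model and a T-model).
S5-tableau for the formula:
1. not (((not p3 implies p2) and p1) implies Box Dia ((not p3 implies p2) and p1)) and Dia (p1 and p3), w0
2. not (((not p3 implies p2) and p1) implies Box Dia ((not p3 implies p2) and p1)), w0
3. Dia (p1 and p3), w0
4. (not p3 implies p2) and p1, w0
5. not Box Dia ((not p3 implies p2) and p1), w0
6. not p3 implies p2, w0
7. p1, w0
8. p2, w0
9. p1 and p3, w1
10. p1, w1
11. p3, w1
12. not Dia ((not p3 implies p2) and p1), w2
13. not ((not p3 implies p2) and p1), w0
14. not ((not p3 implies p2) and p1), w1
15. not ((not p3 implies p2) and p1), w2
16. not (not p3 implies p2), w0
17. not p3, w0
18. not p2, w0
Accessibility: w0Rw0, w0Rw1, w0Rw2, w1Rw0, w1Rw1, w1Rw2, w2Rw0, w2Rw1, w2Rw2
Branch closes: p2 and not p2 both at w0.
Every branch closes (one shown): unsatisfiable in S5.

K, T, S4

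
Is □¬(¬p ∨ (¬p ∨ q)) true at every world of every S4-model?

Not valid

Tableau for the negation ¬□¬(¬p ∨ (¬p ∨ q)):
1. ¬□¬(¬p ∨ (¬p ∨ q)), u
2. ¬p ∨ (¬p ∨ q), v
3. ¬p ∨ q, v
4. q, v
Accessibility: uRu, uRv, vRv
The negation has an open branch (countermodel exists).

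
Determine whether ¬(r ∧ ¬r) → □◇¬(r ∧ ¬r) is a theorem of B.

Valid

Tableau for the negation ¬(¬(r ∧ ¬r) → □◇¬(r ∧ ¬r)):
1. ¬(¬(r ∧ ¬r) → □◇¬(r ∧ ¬r)), w0
2. ¬(r ∧ ¬r), w0
3. ¬□◇¬(r ∧ ¬r), w0
4. r, w0
5. ¬◇¬(r ∧ ¬r), w1
6. r ∧ ¬r, w0
7. ¬r, w0
Accessibility: w0Rw0, w0Rw1, w1Rw0, w1Rw1
Branch closes: r and ¬r both at w0.
All branches of the negation close; one closing branch shown above.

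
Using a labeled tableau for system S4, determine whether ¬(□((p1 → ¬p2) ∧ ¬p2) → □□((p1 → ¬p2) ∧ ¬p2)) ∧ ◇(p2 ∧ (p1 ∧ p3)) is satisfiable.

1. ¬(□((p1 → ¬p2) ∧ ¬p2) → □□((p1 → ¬p2) ∧ ¬p2)) ∧ ◇(p2 ∧ (p1 ∧ p3)), w0
2. ¬(□((p1 → ¬p2) ∧ ¬p2) → □□((p1 → ¬p2) ∧ ¬p2)), w0
3. ◇(p2 ∧ (p1 ∧ p3)), w0
4. □((p1 → ¬p2) ∧ ¬p2), w0
5. ¬□□((p1 → ¬p2) ∧ ¬p2), w0
6. (p1 → ¬p2) ∧ ¬p2, w0
7. p1 → ¬p2, w0
8. ¬p2, w0
9. p2 ∧ (p1 ∧ p3), w1
10. p2, w1
11. p1 ∧ p3, w1
12. p1, w1
13. p3, w1
14. (p1 → ¬p2) ∧ ¬p2, w1
15. p1 → ¬p2, w1
16. ¬p2, w1
Accessibility: w0Rw0, w0Rw1, w1Rw1
Branch closes: p2 and ¬p2 both at w1.
All branches of the tableau close; one closing branch shown above.

Unsatisfiable (every branch closes)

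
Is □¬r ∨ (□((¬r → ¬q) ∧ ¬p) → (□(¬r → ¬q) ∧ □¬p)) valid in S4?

Tableau for the negation ¬(□¬r ∨ (□((¬r → ¬q) ∧ ¬p) → (□(¬r → ¬q) ∧ □¬p))):
1. ¬(□¬r ∨ (□((¬r → ¬q) ∧ ¬p) → (□(¬r → ¬q) ∧ □¬p))), u
2. ¬□¬r, u
3. ¬(□((¬r → ¬q) ∧ ¬p) → (□(¬r → ¬q) ∧ □¬p)), u
4. □((¬r → ¬q) ∧ ¬p), u
5. ¬(□(¬r → ¬q) ∧ □¬p), u
6. (¬r → ¬q) ∧ ¬p, u
7. ¬r → ¬q, u
8. ¬p, u
9. ¬□(¬r → ¬q), u
10. ¬q, u
11. r, v
12. (¬r → ¬q) ∧ ¬p, v
13. ¬r → ¬q, v
14. ¬p, v
15. ¬q, v
16. ¬(¬r → ¬q), w
17. ¬r, w
18. q, w
19. (¬r → ¬q) ∧ ¬p, w
20. ¬r → ¬q, w
21. ¬p, w
22. ¬q, w
Accessibility: uRu, uRv, uRw, vRv, wRw
Branch closes: q and ¬q both at w.
Every branch of the negation's tableau closes; the branch above is one of them.

Valid in S4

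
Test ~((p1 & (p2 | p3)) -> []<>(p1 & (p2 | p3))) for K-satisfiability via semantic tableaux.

Satisfiable

1. ~((p1 & (p2 | p3)) -> []<>(p1 & (p2 | p3))), w0
2. p1 & (p2 | p3), w0
3. ~[]<>(p1 & (p2 | p3)), w0
4. p1, w0
5. p2 | p3, w0
6. p3, w0
7. ~<>(p1 & (p2 | p3)), w1
Accessibility: w0Rw1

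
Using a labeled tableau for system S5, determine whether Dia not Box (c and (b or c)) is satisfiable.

Satisfiable (open branch found)

1. Dia not Box (c and (b or c)), u
2. not Box (c and (b or c)), v   [Dia-rule on 1: fresh world v, uRv]
3. not (c and (b or c)), w   [neg-Box-rule on 2: fresh world w, vRw]
4. not (b or c), w   [neg-and-rule on 3 (branches; this branch)]
5. not b, w   [neg-or-rule on 4]
6. not c, w   [neg-or-rule on 4]
Accessibility: uRu, uRv, uRw, vRu, vRv, vRw, wRu, wRv, wRw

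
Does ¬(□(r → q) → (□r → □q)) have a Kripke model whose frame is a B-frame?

No, unsatisfiable

1. ¬(□(r → q) → (□r → □q)), u
2. □(r → q), u
3. ¬(□r → □q), u
4. □r, u
5. ¬□q, u
6. r → q, u
7. r, u
8. q, u
9. ¬q, v
10. r → q, v
11. r, v
12. q, v
Accessibility: uRu, uRv, vRu, vRv
Branch closes: q and ¬q both at v.
All branches of the tableau close; one closing branch shown above.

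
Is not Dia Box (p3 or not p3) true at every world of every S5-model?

Tableau for the negation Dia Box (p3 or not p3):
1. Dia Box (p3 or not p3), 0
2. Box (p3 or not p3), 1
3. p3 or not p3, 0
4. p3 or not p3, 1
5. not p3, 0
6. not p3, 1
Accessibility: 0R0, 0R1, 1R0, 1R1
The negation has an open branch (countermodel exists).

No, not valid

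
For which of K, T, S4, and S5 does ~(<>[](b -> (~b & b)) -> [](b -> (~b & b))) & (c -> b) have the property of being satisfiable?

S5-tableau for the formula:
1. ~(<>[](b -> (~b & b)) -> [](b -> (~b & b))) & (c -> b), u
2. ~(<>[](b -> (~b & b)) -> [](b -> (~b & b))), u
3. c -> b, u
4. <>[](b -> (~b & b)), u
5. ~[](b -> (~b & b)), u
6. ~c, u
7. [](b -> (~b & b)), v
8. b -> (~b & b), u
9. b -> (~b & b), v
10. ~b, u
11. ~b, v
12. ~(b -> (~b & b)), w
13. b, w
14. ~(~b & b), w
15. b -> (~b & b), w
16. ~b & b, w
17. ~b, w
Accessibility: uRu, uRv, uRw, vRu, vRv, vRw, wRu, wRv, wRw
Branch closes: b and ~b both at w.
Every branch closes (one shown): unsatisfiable in S5.
S4-tableau for the formula:
1. ~(<>[](b -> (~b & b)) -> [](b -> (~b & b))) & (c -> b), u
2. ~(<>[](b -> (~b & b)) -> [](b -> (~b & b))), u
3. c -> b, u
4. <>[](b -> (~b & b)), u
5. ~[](b -> (~b & b)), u
6. b, u
7. [](b -> (~b & b)), v
8. b -> (~b & b), v
9. ~b, v
10. ~(b -> (~b & b)), w
11. b, w
12. ~(~b & b), w
Accessibility: uRu, uRv, uRw, vRv, wRw
Complete open branch: satisfiable in S4, hence also in K, T (this S4-model is also a K-model and a T-model).

K, T, S4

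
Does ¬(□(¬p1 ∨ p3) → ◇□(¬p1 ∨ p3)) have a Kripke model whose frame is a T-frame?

Unsatisfiable

1. ¬(□(¬p1 ∨ p3) → ◇□(¬p1 ∨ p3)), w0
2. □(¬p1 ∨ p3), w0   [¬→-rule on 1]
3. ¬◇□(¬p1 ∨ p3), w0   [¬→-rule on 1]
4. ¬p1 ∨ p3, w0   [□-rule on 2 via w0Rw0]
5. ¬□(¬p1 ∨ p3), w0   [¬◇-rule on 3 via w0Rw0]
6. p3, w0   [∨-rule on 4 (branches; this branch)]
7. ¬(¬p1 ∨ p3), w1   [¬□-rule on 5: fresh world w1, w0Rw1]
8. p1, w1   [¬∨-rule on 7]
9. ¬p3, w1   [¬∨-rule on 7]
10. ¬p1 ∨ p3, w1   [□-rule on 2 via w0Rw1]
11. ¬□(¬p1 ∨ p3), w1   [¬◇-rule on 3 via w0Rw1]
12. p3, w1   [∨-rule on 10 (branches; this branch)]
Accessibility: w0Rw0, w0Rw1, w1Rw1
Branch closes: p3 and ¬p3 both at w1.
(One branch shown.) All branches close.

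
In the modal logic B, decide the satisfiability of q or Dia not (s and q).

1. q or Dia not (s and q), 0
2. Dia not (s and q), 0
3. not (s and q), 1
4. not q, 1
Accessibility: 0R0, 0R1, 1R0, 1R1

Satisfiable (open branch found)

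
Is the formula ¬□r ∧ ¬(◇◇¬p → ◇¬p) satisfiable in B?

1. ¬□r ∧ ¬(◇◇¬p → ◇¬p), w0
2. ¬□r, w0   [∧-rule on 1]
3. ¬(◇◇¬p → ◇¬p), w0   [∧-rule on 1]
4. ◇◇¬p, w0   [¬→-rule on 3]
5. ¬◇¬p, w0   [¬→-rule on 3]
6. p, w0   [¬◇-rule on 5 via w0Rw0]
7. ¬r, w1   [¬□-rule on 2: fresh world w1, w0Rw1]
8. p, w1   [¬◇-rule on 5 via w0Rw1]
9. ◇¬p, w2   [◇-rule on 4: fresh world w2, w0Rw2]
10. p, w2   [¬◇-rule on 5 via w0Rw2]
11. ¬p, w3   [◇-rule on 9: fresh world w3, w2Rw3]
Accessibility: w0Rw0, w0Rw1, w0Rw2, w1Rw0, w1Rw1, w2Rw0, w2Rw2, w2Rw3, w3Rw2, w3Rw3

Yes, satisfiable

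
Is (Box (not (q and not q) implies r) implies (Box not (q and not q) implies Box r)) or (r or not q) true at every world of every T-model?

Yes, valid

Tableau for the negation not ((Box (not (q and not q) implies r) implies (Box not (q and not q) implies Box r)) or (r or not q)):
1. not ((Box (not (q and not q) implies r) implies (Box not (q and not q) implies Box r)) or (r or not q)), u
2. not (Box (not (q and not q) implies r) implies (Box not (q and not q) implies Box r)), u
3. not (r or not q), u
4. Box (not (q and not q) implies r), u
5. not (Box not (q and not q) implies Box r), u
6. not r, u
7. q, u
8. Box not (q and not q), u
9. not Box r, u
10. not (q and not q) implies r, u
11. not (q and not q), u
12. q and not q, u
13. not q, u
Accessibility: uRu
Branch closes: q and not q both at u.
All branches of the negation close; one closing branch shown above.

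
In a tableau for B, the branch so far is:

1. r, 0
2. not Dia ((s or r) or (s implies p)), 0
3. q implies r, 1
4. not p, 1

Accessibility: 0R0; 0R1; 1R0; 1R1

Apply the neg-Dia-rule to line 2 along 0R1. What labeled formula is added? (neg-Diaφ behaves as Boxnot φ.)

not ((s or r) or (s implies p)), 1

neg-Diaφ behaves as Boxnot φ: propagate the negated body to each accessible world.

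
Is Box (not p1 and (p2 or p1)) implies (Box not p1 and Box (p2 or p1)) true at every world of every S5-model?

Valid in S5

Tableau for the negation not (Box (not p1 and (p2 or p1)) implies (Box not p1 and Box (p2 or p1))):
1. not (Box (not p1 and (p2 or p1)) implies (Box not p1 and Box (p2 or p1))), 0
2. Box (not p1 and (p2 or p1)), 0
3. not (Box not p1 and Box (p2 or p1)), 0
4. not p1 and (p2 or p1), 0
5. not p1, 0
6. p2 or p1, 0
7. not Box (p2 or p1), 0
8. p2, 0
9. not (p2 or p1), 1
10. not p2, 1
11. not p1, 1
12. not p1 and (p2 or p1), 1
13. p2 or p1, 1
14. p1, 1
Accessibility: 0R0, 0R1, 1R0, 1R1
Branch closes: p1 and not p1 both at 1.
Every branch of the negation's tableau closes; the branch above is one of them.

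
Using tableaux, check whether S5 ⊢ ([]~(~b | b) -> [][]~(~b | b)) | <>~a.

Tableau for the negation ~(([]~(~b | b) -> [][]~(~b | b)) | <>~a):
1. ~(([]~(~b | b) -> [][]~(~b | b)) | <>~a), 0
2. ~([]~(~b | b) -> [][]~(~b | b)), 0
3. ~<>~a, 0
4. []~(~b | b), 0
5. ~[][]~(~b | b), 0
6. a, 0
7. ~(~b | b), 0
8. b, 0
9. ~b, 0
Accessibility: 0R0
Branch closes: b and ~b both at 0.
All branches of the negation close; one closing branch shown above.

Valid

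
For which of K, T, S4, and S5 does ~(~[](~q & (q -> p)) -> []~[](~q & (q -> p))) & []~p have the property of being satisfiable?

S4-tableau for the formula:
1. ~(~[](~q & (q -> p)) -> []~[](~q & (q -> p))) & []~p, u
2. ~(~[](~q & (q -> p)) -> []~[](~q & (q -> p))), u   [&-rule on 1]
3. []~p, u   [&-rule on 1]
4. ~[](~q & (q -> p)), u   [~->-rule on 2]
5. ~[]~[](~q & (q -> p)), u   [~->-rule on 2]
6. ~p, u   [[]-rule on 3 via uRu]
7. ~(~q & (q -> p)), v   [~[]-rule on 4: fresh world v, uRv]
8. ~p, v   [[]-rule on 3 via uRv]
9. ~(q -> p), v   [~&-rule on 7 (branches; this branch)]
10. q, v   [~->-rule on 9]
11. [](~q & (q -> p)), w   [~[]-rule on 5: fresh world w, uRw]
12. ~p, w   [[]-rule on 3 via uRw]
13. ~q & (q -> p), w   [[]-rule on 11 via wRw]
14. ~q, w   [&-rule on 13]
15. q -> p, w   [&-rule on 13]
Accessibility: uRu, uRv, uRw, vRv, wRw
Complete open branch: satisfiable in S4, hence also in K, T (this S4-model is also a K-model and a T-model).
S5-tableau for the formula:
1. ~(~[](~q & (q -> p)) -> []~[](~q & (q -> p))) & []~p, u
2. ~(~[](~q & (q -> p)) -> []~[](~q & (q -> p))), u   [&-rule on 1]
3. []~p, u   [&-rule on 1]
4. ~[](~q & (q -> p)), u   [~->-rule on 2]
5. ~[]~[](~q & (q -> p)), u   [~->-rule on 2]
6. ~p, u   [[]-rule on 3 via uRu]
7. ~(~q & (q -> p)), v   [~[]-rule on 4: fresh world v, uRv]
8. ~p, v   [[]-rule on 3 via uRv]
9. ~(q -> p), v   [~&-rule on 7 (branches; this branch)]
10. q, v   [~->-rule on 9]
11. [](~q & (q -> p)), w   [~[]-rule on 5: fresh world w, uRw]
12. ~p, w   [[]-rule on 3 via uRw]
13. ~q & (q -> p), u   [[]-rule on 11 via wRu]
14. ~q, u   [&-rule on 13]
15. q -> p, u   [&-rule on 13]
16. ~q & (q -> p), v   [[]-rule on 11 via wRv]
17. ~q, v   [&-rule on 16]
18. q -> p, v   [&-rule on 16]
Accessibility: uRu, uRv, uRw, vRu, vRv, vRw, wRu, wRv, wRw
Branch closes: q and ~q both at v.
Every branch closes (one shown): unsatisfiable in S5.

K, T, S4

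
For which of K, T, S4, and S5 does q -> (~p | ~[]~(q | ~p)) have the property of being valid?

K-tableau for the negation ~(q -> (~p | ~[]~(q | ~p))):
1. ~(q -> (~p | ~[]~(q | ~p))), u
2. q, u
3. ~(~p | ~[]~(q | ~p)), u
4. p, u
5. []~(q | ~p), u
Complete open branch: countermodel on a K-frame, so not valid in K.
T-tableau for the negation ~(q -> (~p | ~[]~(q | ~p))):
1. ~(q -> (~p | ~[]~(q | ~p))), u
2. q, u
3. ~(~p | ~[]~(q | ~p)), u
4. p, u
5. []~(q | ~p), u
6. ~(q | ~p), u
7. ~q, u
Accessibility: uRu
Branch closes: q and ~q both at u.
Every branch closes (one shown): valid in T, hence also in S4, S5 (every theorem of T is a theorem of S4 and S5).

T, S4, S5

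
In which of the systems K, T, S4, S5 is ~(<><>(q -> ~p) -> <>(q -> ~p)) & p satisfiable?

K, T

T-tableau for the formula:
1. ~(<><>(q -> ~p) -> <>(q -> ~p)) & p, 0
2. ~(<><>(q -> ~p) -> <>(q -> ~p)), 0
3. p, 0
4. <><>(q -> ~p), 0
5. ~<>(q -> ~p), 0
6. ~(q -> ~p), 0
7. q, 0
8. <>(q -> ~p), 1
9. ~(q -> ~p), 1
10. q, 1
11. p, 1
12. q -> ~p, 2
13. ~p, 2
Accessibility: 0R0, 0R1, 1R1, 1R2, 2R2
Complete open branch: satisfiable in T, hence also in K (this T-model is also a K-model).
S4-tableau for the formula:
1. ~(<><>(q -> ~p) -> <>(q -> ~p)) & p, 0
2. ~(<><>(q -> ~p) -> <>(q -> ~p)), 0
3. p, 0
4. <><>(q -> ~p), 0
5. ~<>(q -> ~p), 0
6. ~(q -> ~p), 0
7. q, 0
8. <>(q -> ~p), 1
9. ~(q -> ~p), 1
10. q, 1
11. p, 1
12. q -> ~p, 2
13. ~(q -> ~p), 2
14. q, 2
15. p, 2
16. ~p, 2
Accessibility: 0R0, 0R1, 0R2, 1R1, 1R2, 2R2
Branch closes: p and ~p both at 2.
Every branch closes (one shown): unsatisfiable in S4, hence also in S5 (every S5-frame is an S4-frame).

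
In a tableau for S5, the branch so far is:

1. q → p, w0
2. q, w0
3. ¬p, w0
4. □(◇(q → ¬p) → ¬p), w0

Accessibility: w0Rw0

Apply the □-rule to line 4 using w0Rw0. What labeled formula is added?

◇(q → ¬p) → ¬p, w0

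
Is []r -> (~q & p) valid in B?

Tableau for the negation ~([]r -> (~q & p)):
1. ~([]r -> (~q & p)), w0
2. []r, w0
3. ~(~q & p), w0
4. r, w0
5. ~p, w0
Accessibility: w0Rw0
The negation has an open branch (countermodel exists).

No, not valid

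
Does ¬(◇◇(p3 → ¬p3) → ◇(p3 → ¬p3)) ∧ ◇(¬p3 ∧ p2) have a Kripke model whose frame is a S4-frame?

1. ¬(◇◇(p3 → ¬p3) → ◇(p3 → ¬p3)) ∧ ◇(¬p3 ∧ p2), 0
2. ¬(◇◇(p3 → ¬p3) → ◇(p3 → ¬p3)), 0
3. ◇(¬p3 ∧ p2), 0
4. ◇◇(p3 → ¬p3), 0
5. ¬◇(p3 → ¬p3), 0
6. ¬(p3 → ¬p3), 0
7. p3, 0
8. ¬p3 ∧ p2, 1
9. ¬p3, 1
10. p2, 1
11. ¬(p3 → ¬p3), 1
12. p3, 1
Accessibility: 0R0, 0R1, 1R1
Branch closes: p3 and ¬p3 both at 1.
All branches of the tableau close; one closing branch shown above.

Unsatisfiable (every branch closes)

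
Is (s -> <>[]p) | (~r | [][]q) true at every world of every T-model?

Tableau for the negation ~((s -> <>[]p) | (~r | [][]q)):
1. ~((s -> <>[]p) | (~r | [][]q)), u
2. ~(s -> <>[]p), u
3. ~(~r | [][]q), u
4. s, u
5. ~<>[]p, u
6. r, u
7. ~[][]q, u
8. ~[]p, u
9. ~[]q, v
10. ~[]p, v
11. ~p, w
12. ~[]p, w
13. ~q, x
14. ~p, y
15. ~p, z
Accessibility: uRu, uRv, uRw, vRv, vRx, vRy, wRw, wRz, xRx, yRy, zRz
The negation has an open branch (countermodel exists).

Not valid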